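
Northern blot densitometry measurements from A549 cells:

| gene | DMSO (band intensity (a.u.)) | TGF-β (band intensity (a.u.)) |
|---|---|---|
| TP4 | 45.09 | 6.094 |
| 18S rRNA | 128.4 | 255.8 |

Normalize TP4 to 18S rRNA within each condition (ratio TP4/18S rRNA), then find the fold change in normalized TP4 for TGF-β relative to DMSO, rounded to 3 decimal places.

TP4/18S rRNA (DMSO) = 45.09 / 128.4 = 0.35117
TP4/18S rRNA (TGF-β) = 6.094 / 255.8 = 0.023823
Fold change = 0.023823 / 0.35117 = 0.0678

0.068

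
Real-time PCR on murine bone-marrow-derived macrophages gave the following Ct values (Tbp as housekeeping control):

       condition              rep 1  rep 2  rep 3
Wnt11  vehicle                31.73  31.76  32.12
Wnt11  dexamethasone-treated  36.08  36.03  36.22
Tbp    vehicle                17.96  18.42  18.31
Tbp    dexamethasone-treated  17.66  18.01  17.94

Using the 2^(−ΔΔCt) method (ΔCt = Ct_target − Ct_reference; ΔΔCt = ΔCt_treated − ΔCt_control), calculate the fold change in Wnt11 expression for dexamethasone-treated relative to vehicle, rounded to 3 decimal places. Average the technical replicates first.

0.041

Mean Ct: Wnt11 vehicle 31.870; Wnt11 dexamethasone-treated 36.110; Tbp vehicle 18.230; Tbp dexamethasone-treated 17.870
ΔCt(vehicle) = 31.870 − 18.230 = 13.640
ΔCt(dexamethasone-treated) = 36.110 − 17.870 = 18.240
ΔΔCt = 18.240 − 13.640 = 4.600
Fold change = 2^(−4.600) = 0.0412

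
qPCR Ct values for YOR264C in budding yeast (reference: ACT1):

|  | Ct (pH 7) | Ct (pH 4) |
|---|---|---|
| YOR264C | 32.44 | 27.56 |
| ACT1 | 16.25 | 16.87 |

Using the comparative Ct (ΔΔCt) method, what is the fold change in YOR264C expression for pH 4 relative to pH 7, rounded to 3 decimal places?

45.255

ΔCt(pH 7) = 32.440 − 16.250 = 16.190
ΔCt(pH 4) = 27.560 − 16.870 = 10.690
ΔΔCt = 10.690 − 16.190 = -5.500
Fold change = 2^(−(-5.500)) = 2^5.500 = 45.2548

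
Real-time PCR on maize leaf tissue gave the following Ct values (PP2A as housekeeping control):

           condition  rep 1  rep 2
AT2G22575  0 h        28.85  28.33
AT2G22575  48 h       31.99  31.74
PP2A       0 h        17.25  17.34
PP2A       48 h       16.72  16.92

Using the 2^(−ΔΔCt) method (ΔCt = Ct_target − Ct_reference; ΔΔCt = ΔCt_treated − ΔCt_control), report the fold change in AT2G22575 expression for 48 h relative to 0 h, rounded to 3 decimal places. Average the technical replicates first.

Mean Ct: AT2G22575 0 h 28.590; AT2G22575 48 h 31.865; PP2A 0 h 17.295; PP2A 48 h 16.820
ΔCt(0 h) = 28.590 − 17.295 = 11.295
ΔCt(48 h) = 31.865 − 16.820 = 15.045
ΔΔCt = 15.045 − 11.295 = 3.750
Fold change = 2^(−3.750) = 0.0743

0.074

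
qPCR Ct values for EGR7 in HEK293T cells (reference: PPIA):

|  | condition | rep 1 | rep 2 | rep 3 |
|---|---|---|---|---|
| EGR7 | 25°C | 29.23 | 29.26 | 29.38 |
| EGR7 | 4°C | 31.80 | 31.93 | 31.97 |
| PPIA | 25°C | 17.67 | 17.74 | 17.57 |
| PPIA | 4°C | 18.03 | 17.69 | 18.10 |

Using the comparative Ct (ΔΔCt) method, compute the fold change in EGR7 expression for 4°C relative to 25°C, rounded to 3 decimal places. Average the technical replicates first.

0.199

Mean Ct: EGR7 25°C 29.290; EGR7 4°C 31.900; PPIA 25°C 17.660; PPIA 4°C 17.940
ΔCt(25°C) = 29.290 − 17.660 = 11.630
ΔCt(4°C) = 31.900 − 17.940 = 13.960
ΔΔCt = 13.960 − 11.630 = 2.330
Fold change = 2^(−2.330) = 0.1989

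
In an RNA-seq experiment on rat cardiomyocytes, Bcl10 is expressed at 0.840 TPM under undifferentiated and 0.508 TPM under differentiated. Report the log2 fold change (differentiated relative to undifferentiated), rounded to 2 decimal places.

Fold change = 0.508 / 0.840 = 0.6048
log2(0.6048) = -0.726

-0.73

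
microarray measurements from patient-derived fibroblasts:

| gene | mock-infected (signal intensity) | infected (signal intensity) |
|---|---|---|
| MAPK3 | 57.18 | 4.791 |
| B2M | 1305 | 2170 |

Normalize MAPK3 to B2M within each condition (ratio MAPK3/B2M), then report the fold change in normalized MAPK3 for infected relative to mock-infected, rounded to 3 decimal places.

0.050

MAPK3/B2M (mock-infected) = 57.18 / 1305 = 0.043816
MAPK3/B2M (infected) = 4.791 / 2170 = 0.0022078
Fold change = 0.0022078 / 0.043816 = 0.0504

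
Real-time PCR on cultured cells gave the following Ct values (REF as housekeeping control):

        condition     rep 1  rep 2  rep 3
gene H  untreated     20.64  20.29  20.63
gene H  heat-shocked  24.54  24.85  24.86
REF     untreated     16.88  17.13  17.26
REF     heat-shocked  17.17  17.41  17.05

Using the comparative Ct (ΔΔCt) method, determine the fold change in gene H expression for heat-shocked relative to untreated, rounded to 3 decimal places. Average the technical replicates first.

0.058

Mean Ct: gene H untreated 20.520; gene H heat-shocked 24.750; REF untreated 17.090; REF heat-shocked 17.210
ΔCt(untreated) = 20.520 − 17.090 = 3.430
ΔCt(heat-shocked) = 24.750 − 17.210 = 7.540
ΔΔCt = 7.540 − 3.430 = 4.110
Fold change = 2^(−4.110) = 0.0579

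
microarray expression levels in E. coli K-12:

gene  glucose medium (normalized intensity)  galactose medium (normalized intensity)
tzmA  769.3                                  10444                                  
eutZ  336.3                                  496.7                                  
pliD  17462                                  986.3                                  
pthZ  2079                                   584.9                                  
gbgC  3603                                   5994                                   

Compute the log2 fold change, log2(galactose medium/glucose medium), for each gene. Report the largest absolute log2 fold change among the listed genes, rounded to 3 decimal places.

4.146

log2(10444/769.3) = 3.763  (tzmA)
log2(496.7/336.3) = 0.563  (eutZ)
log2(986.3/17462) = -4.146  (pliD)
log2(584.9/2079) = -1.830  (pthZ)
log2(5994/3603) = 0.734  (gbgC)
The largest magnitude belongs to pliD.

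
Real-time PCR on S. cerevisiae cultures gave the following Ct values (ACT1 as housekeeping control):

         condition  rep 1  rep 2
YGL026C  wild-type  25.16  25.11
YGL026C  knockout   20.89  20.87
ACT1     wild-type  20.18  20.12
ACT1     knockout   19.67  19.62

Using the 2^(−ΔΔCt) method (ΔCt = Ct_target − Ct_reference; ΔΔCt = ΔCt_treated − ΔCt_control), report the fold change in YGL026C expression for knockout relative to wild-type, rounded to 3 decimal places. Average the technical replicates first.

13.454

Mean Ct: YGL026C wild-type 25.135; YGL026C knockout 20.880; ACT1 wild-type 20.150; ACT1 knockout 19.645
ΔCt(wild-type) = 25.135 − 20.150 = 4.985
ΔCt(knockout) = 20.880 − 19.645 = 1.235
ΔΔCt = 1.235 − 4.985 = -3.750
Fold change = 2^(−(-3.750)) = 2^3.750 = 13.4543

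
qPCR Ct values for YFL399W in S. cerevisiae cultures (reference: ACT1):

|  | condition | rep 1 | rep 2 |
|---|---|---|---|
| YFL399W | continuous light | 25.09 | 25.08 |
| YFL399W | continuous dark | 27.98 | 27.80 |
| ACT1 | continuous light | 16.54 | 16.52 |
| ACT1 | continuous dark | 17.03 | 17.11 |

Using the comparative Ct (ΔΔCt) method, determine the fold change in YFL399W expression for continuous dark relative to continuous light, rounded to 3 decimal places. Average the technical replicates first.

0.208

Mean Ct: YFL399W continuous light 25.085; YFL399W continuous dark 27.890; ACT1 continuous light 16.530; ACT1 continuous dark 17.070
ΔCt(continuous light) = 25.085 − 16.530 = 8.555
ΔCt(continuous dark) = 27.890 − 17.070 = 10.820
ΔΔCt = 10.820 − 8.555 = 2.265
Fold change = 2^(−2.265) = 0.2080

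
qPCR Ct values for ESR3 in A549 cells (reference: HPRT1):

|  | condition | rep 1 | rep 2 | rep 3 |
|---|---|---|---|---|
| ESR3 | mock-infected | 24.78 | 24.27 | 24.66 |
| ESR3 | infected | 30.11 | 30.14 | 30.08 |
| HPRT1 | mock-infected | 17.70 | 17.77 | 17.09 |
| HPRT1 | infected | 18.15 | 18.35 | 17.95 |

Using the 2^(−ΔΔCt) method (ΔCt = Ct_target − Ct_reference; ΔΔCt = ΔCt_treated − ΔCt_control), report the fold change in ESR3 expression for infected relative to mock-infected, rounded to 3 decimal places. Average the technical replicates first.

0.033

Mean Ct: ESR3 mock-infected 24.570; ESR3 infected 30.110; HPRT1 mock-infected 17.520; HPRT1 infected 18.150
ΔCt(mock-infected) = 24.570 − 17.520 = 7.050
ΔCt(infected) = 30.110 − 18.150 = 11.960
ΔΔCt = 11.960 − 7.050 = 4.910
Fold change = 2^(−4.910) = 0.0333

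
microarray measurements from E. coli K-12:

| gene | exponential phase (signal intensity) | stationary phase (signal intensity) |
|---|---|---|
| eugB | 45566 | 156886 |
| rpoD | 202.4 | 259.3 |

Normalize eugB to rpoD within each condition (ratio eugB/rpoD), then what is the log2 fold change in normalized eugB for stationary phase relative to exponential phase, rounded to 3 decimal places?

eugB/rpoD (exponential phase) = 45566 / 202.4 = 225.13
eugB/rpoD (stationary phase) = 156886 / 259.3 = 605.04
Fold change = 605.04 / 225.13 = 2.6875
log2(2.6875) = 1.4263

1.426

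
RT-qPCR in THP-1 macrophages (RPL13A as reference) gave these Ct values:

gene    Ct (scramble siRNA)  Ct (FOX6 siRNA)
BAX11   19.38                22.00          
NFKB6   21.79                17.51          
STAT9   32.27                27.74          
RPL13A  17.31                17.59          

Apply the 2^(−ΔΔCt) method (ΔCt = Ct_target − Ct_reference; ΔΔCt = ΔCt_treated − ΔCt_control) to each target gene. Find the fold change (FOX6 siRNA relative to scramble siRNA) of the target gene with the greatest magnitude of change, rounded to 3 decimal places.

BAX11: ΔΔCt = (22.00−17.59) − (19.38−17.31) = 4.41 − 2.07 = 2.34; fold change = 2^-2.34 = 0.198
NFKB6: ΔΔCt = (17.51−17.59) − (21.79−17.31) = -0.08 − 4.48 = -4.56; fold change = 2^4.56 = 23.588
STAT9: ΔΔCt = (27.74−17.59) − (32.27−17.31) = 10.15 − 14.96 = -4.81; fold change = 2^4.81 = 28.051
STAT9 has the largest |ΔΔCt| = 4.81.

28.051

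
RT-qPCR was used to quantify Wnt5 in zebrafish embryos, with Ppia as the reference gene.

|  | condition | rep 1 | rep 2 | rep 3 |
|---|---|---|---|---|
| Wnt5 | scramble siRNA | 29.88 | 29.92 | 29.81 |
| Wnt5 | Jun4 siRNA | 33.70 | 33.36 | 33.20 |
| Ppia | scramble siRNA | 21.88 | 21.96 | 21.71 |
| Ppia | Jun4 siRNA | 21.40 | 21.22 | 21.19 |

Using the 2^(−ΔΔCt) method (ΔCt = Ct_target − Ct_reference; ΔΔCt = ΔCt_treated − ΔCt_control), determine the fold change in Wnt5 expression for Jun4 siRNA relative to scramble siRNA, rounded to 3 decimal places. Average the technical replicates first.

0.057

Mean Ct: Wnt5 scramble siRNA 29.870; Wnt5 Jun4 siRNA 33.420; Ppia scramble siRNA 21.850; Ppia Jun4 siRNA 21.270
ΔCt(scramble siRNA) = 29.870 − 21.850 = 8.020
ΔCt(Jun4 siRNA) = 33.420 − 21.270 = 12.150
ΔΔCt = 12.150 − 8.020 = 4.130
Fold change = 2^(−4.130) = 0.0571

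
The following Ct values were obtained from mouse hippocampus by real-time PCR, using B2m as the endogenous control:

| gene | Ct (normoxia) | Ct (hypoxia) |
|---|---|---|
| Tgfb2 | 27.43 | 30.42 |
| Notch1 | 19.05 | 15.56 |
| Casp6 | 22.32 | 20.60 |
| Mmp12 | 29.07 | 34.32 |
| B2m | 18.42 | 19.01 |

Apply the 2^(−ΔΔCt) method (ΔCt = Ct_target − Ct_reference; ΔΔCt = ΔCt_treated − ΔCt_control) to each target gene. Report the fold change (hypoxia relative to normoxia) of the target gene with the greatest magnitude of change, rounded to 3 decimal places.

Tgfb2: ΔΔCt = (30.42−19.01) − (27.43−18.42) = 11.41 − 9.01 = 2.40; fold change = 2^-2.40 = 0.189
Notch1: ΔΔCt = (15.56−19.01) − (19.05−18.42) = -3.45 − 0.63 = -4.08; fold change = 2^4.08 = 16.912
Casp6: ΔΔCt = (20.60−19.01) − (22.32−18.42) = 1.59 − 3.90 = -2.31; fold change = 2^2.31 = 4.959
Mmp12: ΔΔCt = (34.32−19.01) − (29.07−18.42) = 15.31 − 10.65 = 4.66; fold change = 2^-4.66 = 0.040
Mmp12 has the largest |ΔΔCt| = 4.66.

0.040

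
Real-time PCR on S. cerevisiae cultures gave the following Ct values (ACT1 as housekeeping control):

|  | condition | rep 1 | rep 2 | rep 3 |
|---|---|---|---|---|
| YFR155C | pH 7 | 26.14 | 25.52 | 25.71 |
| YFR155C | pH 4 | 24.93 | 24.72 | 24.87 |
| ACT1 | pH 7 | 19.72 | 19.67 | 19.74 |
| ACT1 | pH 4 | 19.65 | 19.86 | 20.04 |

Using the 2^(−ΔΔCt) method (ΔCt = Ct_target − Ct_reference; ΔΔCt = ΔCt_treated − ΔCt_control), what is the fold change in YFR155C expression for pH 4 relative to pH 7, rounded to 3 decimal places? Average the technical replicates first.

2.129

Mean Ct: YFR155C pH 7 25.790; YFR155C pH 4 24.840; ACT1 pH 7 19.710; ACT1 pH 4 19.850
ΔCt(pH 7) = 25.790 − 19.710 = 6.080
ΔCt(pH 4) = 24.840 − 19.850 = 4.990
ΔΔCt = 4.990 − 6.080 = -1.090
Fold change = 2^(−(-1.090)) = 2^1.090 = 2.1287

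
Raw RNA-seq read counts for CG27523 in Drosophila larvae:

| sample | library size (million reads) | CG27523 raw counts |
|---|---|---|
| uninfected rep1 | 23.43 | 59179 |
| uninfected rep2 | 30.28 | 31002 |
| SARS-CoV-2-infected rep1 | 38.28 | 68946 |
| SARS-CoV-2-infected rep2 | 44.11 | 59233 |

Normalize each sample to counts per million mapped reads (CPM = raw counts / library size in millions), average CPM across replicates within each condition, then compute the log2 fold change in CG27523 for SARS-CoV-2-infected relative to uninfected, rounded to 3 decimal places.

-0.175

CPM(uninfected rep1) = 59179 / 23.43 = 2525.7789
CPM(uninfected rep2) = 31002 / 30.28 = 1023.8441
CPM(SARS-CoV-2-infected rep1) = 68946 / 38.28 = 1801.0972
CPM(SARS-CoV-2-infected rep2) = 59233 / 44.11 = 1342.8474
mean CPM(uninfected) = 1774.8115; mean CPM(SARS-CoV-2-infected) = 1571.9723
Fold change = 1571.9723 / 1774.8115 = 0.88571
log2(0.88571) = -0.1751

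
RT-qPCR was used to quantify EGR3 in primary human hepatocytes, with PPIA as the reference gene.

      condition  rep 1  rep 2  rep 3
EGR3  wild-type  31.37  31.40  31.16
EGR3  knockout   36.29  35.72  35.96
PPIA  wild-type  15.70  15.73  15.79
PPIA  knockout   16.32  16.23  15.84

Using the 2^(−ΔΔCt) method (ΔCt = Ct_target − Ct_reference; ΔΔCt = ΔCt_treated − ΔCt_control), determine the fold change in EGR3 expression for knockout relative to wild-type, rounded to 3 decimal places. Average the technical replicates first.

0.051

Mean Ct: EGR3 wild-type 31.310; EGR3 knockout 35.990; PPIA wild-type 15.740; PPIA knockout 16.130
ΔCt(wild-type) = 31.310 − 15.740 = 15.570
ΔCt(knockout) = 35.990 − 16.130 = 19.860
ΔΔCt = 19.860 − 15.570 = 4.290
Fold change = 2^(−4.290) = 0.0511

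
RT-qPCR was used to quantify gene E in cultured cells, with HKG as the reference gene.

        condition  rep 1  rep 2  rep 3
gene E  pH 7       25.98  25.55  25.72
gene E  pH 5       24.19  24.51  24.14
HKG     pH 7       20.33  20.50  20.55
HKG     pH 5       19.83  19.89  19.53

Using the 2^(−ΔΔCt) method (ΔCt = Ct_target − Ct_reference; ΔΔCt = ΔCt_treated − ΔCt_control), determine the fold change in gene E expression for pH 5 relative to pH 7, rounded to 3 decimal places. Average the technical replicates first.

Mean Ct: gene E pH 7 25.750; gene E pH 5 24.280; HKG pH 7 20.460; HKG pH 5 19.750
ΔCt(pH 7) = 25.750 − 20.460 = 5.290
ΔCt(pH 5) = 24.280 − 19.750 = 4.530
ΔΔCt = 4.530 − 5.290 = -0.760
Fold change = 2^(−(-0.760)) = 2^0.760 = 1.6935

1.693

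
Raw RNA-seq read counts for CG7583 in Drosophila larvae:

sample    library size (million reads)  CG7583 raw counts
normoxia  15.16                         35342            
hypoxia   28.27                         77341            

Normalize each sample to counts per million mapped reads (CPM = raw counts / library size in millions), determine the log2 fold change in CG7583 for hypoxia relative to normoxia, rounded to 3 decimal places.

0.231

CPM(normoxia) = 35342 / 15.16 = 2331.2665
CPM(hypoxia) = 77341 / 28.27 = 2735.7977
Fold change = 2735.7977 / 2331.2665 = 1.17352
log2(1.17352) = 0.2308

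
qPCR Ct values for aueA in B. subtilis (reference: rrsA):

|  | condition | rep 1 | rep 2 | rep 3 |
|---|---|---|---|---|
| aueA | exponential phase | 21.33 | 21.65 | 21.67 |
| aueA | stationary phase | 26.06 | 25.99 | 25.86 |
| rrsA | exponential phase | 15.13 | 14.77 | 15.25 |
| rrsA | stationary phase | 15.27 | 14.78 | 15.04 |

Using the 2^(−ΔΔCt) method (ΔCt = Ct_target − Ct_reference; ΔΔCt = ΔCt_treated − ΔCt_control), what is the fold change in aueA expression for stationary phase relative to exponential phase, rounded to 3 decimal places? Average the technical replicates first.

Mean Ct: aueA exponential phase 21.550; aueA stationary phase 25.970; rrsA exponential phase 15.050; rrsA stationary phase 15.030
ΔCt(exponential phase) = 21.550 − 15.050 = 6.500
ΔCt(stationary phase) = 25.970 − 15.030 = 10.940
ΔΔCt = 10.940 − 6.500 = 4.440
Fold change = 2^(−4.440) = 0.0461

0.046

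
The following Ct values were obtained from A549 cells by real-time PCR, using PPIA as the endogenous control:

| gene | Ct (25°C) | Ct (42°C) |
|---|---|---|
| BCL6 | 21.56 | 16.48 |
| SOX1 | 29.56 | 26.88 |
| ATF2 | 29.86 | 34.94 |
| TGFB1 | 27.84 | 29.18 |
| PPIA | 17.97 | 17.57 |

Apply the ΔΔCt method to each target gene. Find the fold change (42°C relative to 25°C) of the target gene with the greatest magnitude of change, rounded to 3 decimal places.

BCL6: ΔΔCt = (16.48−17.57) − (21.56−17.97) = -1.09 − 3.59 = -4.68; fold change = 2^4.68 = 25.634
SOX1: ΔΔCt = (26.88−17.57) − (29.56−17.97) = 9.31 − 11.59 = -2.28; fold change = 2^2.28 = 4.857
ATF2: ΔΔCt = (34.94−17.57) − (29.86−17.97) = 17.37 − 11.89 = 5.48; fold change = 2^-5.48 = 0.022
TGFB1: ΔΔCt = (29.18−17.57) − (27.84−17.97) = 11.61 − 9.87 = 1.74; fold change = 2^-1.74 = 0.299
ATF2 has the largest |ΔΔCt| = 5.48.

0.022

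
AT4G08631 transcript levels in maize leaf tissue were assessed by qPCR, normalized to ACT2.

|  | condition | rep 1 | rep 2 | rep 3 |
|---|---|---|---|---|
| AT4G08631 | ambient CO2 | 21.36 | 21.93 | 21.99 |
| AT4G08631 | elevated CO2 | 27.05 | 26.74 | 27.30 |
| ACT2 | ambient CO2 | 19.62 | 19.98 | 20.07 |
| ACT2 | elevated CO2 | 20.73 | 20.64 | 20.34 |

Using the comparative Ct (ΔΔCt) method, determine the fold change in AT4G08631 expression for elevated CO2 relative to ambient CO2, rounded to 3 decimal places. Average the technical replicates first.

0.042

Mean Ct: AT4G08631 ambient CO2 21.760; AT4G08631 elevated CO2 27.030; ACT2 ambient CO2 19.890; ACT2 elevated CO2 20.570
ΔCt(ambient CO2) = 21.760 − 19.890 = 1.870
ΔCt(elevated CO2) = 27.030 − 20.570 = 6.460
ΔΔCt = 6.460 − 1.870 = 4.590
Fold change = 2^(−4.590) = 0.0415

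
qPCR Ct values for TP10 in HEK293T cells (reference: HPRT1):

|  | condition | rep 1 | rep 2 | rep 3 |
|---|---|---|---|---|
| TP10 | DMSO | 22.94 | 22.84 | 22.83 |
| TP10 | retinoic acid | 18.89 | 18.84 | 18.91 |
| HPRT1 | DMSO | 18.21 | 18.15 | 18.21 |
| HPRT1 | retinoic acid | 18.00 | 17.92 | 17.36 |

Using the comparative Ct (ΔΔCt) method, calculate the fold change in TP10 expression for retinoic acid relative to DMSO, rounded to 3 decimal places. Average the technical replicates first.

Mean Ct: TP10 DMSO 22.870; TP10 retinoic acid 18.880; HPRT1 DMSO 18.190; HPRT1 retinoic acid 17.760
ΔCt(DMSO) = 22.870 − 18.190 = 4.680
ΔCt(retinoic acid) = 18.880 − 17.760 = 1.120
ΔΔCt = 1.120 − 4.680 = -3.560
Fold change = 2^(−(-3.560)) = 2^3.560 = 11.7942

11.794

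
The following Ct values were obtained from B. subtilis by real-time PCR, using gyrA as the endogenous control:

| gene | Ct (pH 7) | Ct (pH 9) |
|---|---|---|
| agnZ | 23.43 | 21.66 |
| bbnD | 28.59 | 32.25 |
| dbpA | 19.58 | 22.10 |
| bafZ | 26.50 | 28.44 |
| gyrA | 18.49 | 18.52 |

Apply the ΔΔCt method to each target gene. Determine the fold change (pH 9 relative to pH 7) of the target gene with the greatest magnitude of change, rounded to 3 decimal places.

0.081

agnZ: ΔΔCt = (21.66−18.52) − (23.43−18.49) = 3.14 − 4.94 = -1.80; fold change = 2^1.80 = 3.482
bbnD: ΔΔCt = (32.25−18.52) − (28.59−18.49) = 13.73 − 10.10 = 3.63; fold change = 2^-3.63 = 0.081
dbpA: ΔΔCt = (22.10−18.52) − (19.58−18.49) = 3.58 − 1.09 = 2.49; fold change = 2^-2.49 = 0.178
bafZ: ΔΔCt = (28.44−18.52) − (26.50−18.49) = 9.92 − 8.01 = 1.91; fold change = 2^-1.91 = 0.266
bbnD has the largest |ΔΔCt| = 3.63.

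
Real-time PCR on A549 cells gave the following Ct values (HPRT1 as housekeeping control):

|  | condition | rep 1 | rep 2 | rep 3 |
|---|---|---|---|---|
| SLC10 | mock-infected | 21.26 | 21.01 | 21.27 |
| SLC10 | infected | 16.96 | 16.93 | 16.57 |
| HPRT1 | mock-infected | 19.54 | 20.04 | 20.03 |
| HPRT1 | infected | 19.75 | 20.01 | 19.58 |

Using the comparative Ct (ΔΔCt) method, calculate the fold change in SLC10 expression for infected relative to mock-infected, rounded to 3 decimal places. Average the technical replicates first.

Mean Ct: SLC10 mock-infected 21.180; SLC10 infected 16.820; HPRT1 mock-infected 19.870; HPRT1 infected 19.780
ΔCt(mock-infected) = 21.180 − 19.870 = 1.310
ΔCt(infected) = 16.820 − 19.780 = -2.960
ΔΔCt = -2.960 − 1.310 = -4.270
Fold change = 2^(−(-4.270)) = 2^4.270 = 19.2929

19.293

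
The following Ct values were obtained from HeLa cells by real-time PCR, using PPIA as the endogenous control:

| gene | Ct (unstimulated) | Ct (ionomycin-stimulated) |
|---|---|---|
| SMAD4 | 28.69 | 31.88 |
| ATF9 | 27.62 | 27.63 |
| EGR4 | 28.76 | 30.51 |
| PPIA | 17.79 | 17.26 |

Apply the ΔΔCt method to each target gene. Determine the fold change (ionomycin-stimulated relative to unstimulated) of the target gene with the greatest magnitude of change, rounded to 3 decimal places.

0.076

SMAD4: ΔΔCt = (31.88−17.26) − (28.69−17.79) = 14.62 − 10.90 = 3.72; fold change = 2^-3.72 = 0.076
ATF9: ΔΔCt = (27.63−17.26) − (27.62−17.79) = 10.37 − 9.83 = 0.54; fold change = 2^-0.54 = 0.688
EGR4: ΔΔCt = (30.51−17.26) − (28.76−17.79) = 13.25 − 10.97 = 2.28; fold change = 2^-2.28 = 0.206
SMAD4 has the largest |ΔΔCt| = 3.72.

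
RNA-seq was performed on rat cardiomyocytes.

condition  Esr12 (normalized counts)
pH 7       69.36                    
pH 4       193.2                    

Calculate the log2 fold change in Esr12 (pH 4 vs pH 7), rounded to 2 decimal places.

Fold change = 193.2 / 69.36 = 2.7855
log2(2.7855) = 1.478

1.48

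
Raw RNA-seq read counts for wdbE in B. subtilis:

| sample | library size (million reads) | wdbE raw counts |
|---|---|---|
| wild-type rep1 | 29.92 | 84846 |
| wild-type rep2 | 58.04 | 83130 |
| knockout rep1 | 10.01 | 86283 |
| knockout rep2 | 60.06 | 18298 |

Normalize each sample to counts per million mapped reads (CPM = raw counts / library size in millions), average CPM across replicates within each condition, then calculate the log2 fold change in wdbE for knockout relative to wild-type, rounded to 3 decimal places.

1.064

CPM(wild-type rep1) = 84846 / 29.92 = 2835.7620
CPM(wild-type rep2) = 83130 / 58.04 = 1432.2881
CPM(knockout rep1) = 86283 / 10.01 = 8619.6803
CPM(knockout rep2) = 18298 / 60.06 = 304.6620
mean CPM(wild-type) = 2134.0251; mean CPM(knockout) = 4462.1712
Fold change = 4462.1712 / 2134.0251 = 2.09096
log2(2.09096) = 1.0642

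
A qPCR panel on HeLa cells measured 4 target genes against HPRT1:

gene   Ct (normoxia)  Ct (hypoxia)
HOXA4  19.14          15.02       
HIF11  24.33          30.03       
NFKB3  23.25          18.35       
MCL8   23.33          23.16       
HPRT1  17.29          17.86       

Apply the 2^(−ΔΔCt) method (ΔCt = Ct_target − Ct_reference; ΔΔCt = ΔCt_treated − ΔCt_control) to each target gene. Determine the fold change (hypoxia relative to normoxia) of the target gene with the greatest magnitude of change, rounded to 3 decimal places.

HOXA4: ΔΔCt = (15.02−17.86) − (19.14−17.29) = -2.84 − 1.85 = -4.69; fold change = 2^4.69 = 25.813
HIF11: ΔΔCt = (30.03−17.86) − (24.33−17.29) = 12.17 − 7.04 = 5.13; fold change = 2^-5.13 = 0.029
NFKB3: ΔΔCt = (18.35−17.86) − (23.25−17.29) = 0.49 − 5.96 = -5.47; fold change = 2^5.47 = 44.324
MCL8: ΔΔCt = (23.16−17.86) − (23.33−17.29) = 5.30 − 6.04 = -0.74; fold change = 2^0.74 = 1.670
NFKB3 has the largest |ΔΔCt| = 5.47.

44.324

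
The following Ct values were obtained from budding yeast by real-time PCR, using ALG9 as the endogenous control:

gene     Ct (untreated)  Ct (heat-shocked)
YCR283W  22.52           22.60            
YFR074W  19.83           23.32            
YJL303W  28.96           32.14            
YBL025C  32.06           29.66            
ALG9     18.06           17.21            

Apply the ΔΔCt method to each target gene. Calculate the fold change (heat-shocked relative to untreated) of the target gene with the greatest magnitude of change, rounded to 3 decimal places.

0.049

YCR283W: ΔΔCt = (22.60−17.21) − (22.52−18.06) = 5.39 − 4.46 = 0.93; fold change = 2^-0.93 = 0.525
YFR074W: ΔΔCt = (23.32−17.21) − (19.83−18.06) = 6.11 − 1.77 = 4.34; fold change = 2^-4.34 = 0.049
YJL303W: ΔΔCt = (32.14−17.21) − (28.96−18.06) = 14.93 − 10.90 = 4.03; fold change = 2^-4.03 = 0.061
YBL025C: ΔΔCt = (29.66−17.21) − (32.06−18.06) = 12.45 − 14.00 = -1.55; fold change = 2^1.55 = 2.928
YFR074W has the largest |ΔΔCt| = 4.34.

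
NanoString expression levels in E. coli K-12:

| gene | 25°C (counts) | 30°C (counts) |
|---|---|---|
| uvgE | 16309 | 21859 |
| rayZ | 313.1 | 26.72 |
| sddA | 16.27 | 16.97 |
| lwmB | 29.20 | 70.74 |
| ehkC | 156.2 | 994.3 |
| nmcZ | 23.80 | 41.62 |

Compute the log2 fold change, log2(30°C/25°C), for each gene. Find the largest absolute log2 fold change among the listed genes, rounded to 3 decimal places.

3.551

log2(21859/16309) = 0.423  (uvgE)
log2(26.72/313.1) = -3.551  (rayZ)
log2(16.97/16.27) = 0.061  (sddA)
log2(70.74/29.20) = 1.277  (lwmB)
log2(994.3/156.2) = 2.670  (ehkC)
log2(41.62/23.80) = 0.806  (nmcZ)
The largest magnitude belongs to rayZ.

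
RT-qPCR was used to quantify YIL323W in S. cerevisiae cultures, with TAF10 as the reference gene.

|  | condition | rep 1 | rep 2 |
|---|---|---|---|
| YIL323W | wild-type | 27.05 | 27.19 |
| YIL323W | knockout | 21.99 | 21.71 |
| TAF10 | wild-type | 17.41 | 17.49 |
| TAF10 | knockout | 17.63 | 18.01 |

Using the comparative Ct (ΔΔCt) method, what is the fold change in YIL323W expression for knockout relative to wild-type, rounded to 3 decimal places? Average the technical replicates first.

Mean Ct: YIL323W wild-type 27.120; YIL323W knockout 21.850; TAF10 wild-type 17.450; TAF10 knockout 17.820
ΔCt(wild-type) = 27.120 − 17.450 = 9.670
ΔCt(knockout) = 21.850 − 17.820 = 4.030
ΔΔCt = 4.030 − 9.670 = -5.640
Fold change = 2^(−(-5.640)) = 2^5.640 = 49.8665

49.867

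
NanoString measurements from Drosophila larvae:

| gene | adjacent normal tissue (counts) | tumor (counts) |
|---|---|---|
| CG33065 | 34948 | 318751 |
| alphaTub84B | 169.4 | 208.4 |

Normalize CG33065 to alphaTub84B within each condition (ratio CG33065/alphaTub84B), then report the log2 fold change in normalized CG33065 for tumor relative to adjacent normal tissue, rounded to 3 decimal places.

CG33065/alphaTub84B (adjacent normal tissue) = 34948 / 169.4 = 206.3
CG33065/alphaTub84B (tumor) = 318751 / 208.4 = 1529.5
Fold change = 1529.5 / 206.3 = 7.4139
log2(7.4139) = 2.8902

2.890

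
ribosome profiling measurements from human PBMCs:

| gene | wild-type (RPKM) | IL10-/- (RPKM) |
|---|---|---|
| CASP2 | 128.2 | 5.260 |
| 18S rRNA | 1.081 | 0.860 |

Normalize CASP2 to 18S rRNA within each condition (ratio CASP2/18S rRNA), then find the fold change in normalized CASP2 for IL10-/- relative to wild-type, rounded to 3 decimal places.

CASP2/18S rRNA (wild-type) = 128.2 / 1.081 = 118.59
CASP2/18S rRNA (IL10-/-) = 5.260 / 0.860 = 6.1163
Fold change = 6.1163 / 118.59 = 0.0516

0.052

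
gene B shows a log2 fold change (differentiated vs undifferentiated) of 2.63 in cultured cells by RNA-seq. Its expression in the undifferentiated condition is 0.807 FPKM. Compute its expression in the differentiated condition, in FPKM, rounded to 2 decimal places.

Fold change = 2^(2.63) = 6.1903
differentiated expression = 0.807 × 6.1903 = 5.00

5.00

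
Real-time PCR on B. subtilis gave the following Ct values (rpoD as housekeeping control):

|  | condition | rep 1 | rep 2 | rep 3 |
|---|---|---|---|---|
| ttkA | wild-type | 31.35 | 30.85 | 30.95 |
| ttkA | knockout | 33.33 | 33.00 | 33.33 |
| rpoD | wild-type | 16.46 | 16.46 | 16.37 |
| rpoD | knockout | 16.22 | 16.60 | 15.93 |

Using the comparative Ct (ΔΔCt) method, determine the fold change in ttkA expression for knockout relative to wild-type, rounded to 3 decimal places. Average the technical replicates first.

Mean Ct: ttkA wild-type 31.050; ttkA knockout 33.220; rpoD wild-type 16.430; rpoD knockout 16.250
ΔCt(wild-type) = 31.050 − 16.430 = 14.620
ΔCt(knockout) = 33.220 − 16.250 = 16.970
ΔΔCt = 16.970 − 14.620 = 2.350
Fold change = 2^(−2.350) = 0.1961

0.196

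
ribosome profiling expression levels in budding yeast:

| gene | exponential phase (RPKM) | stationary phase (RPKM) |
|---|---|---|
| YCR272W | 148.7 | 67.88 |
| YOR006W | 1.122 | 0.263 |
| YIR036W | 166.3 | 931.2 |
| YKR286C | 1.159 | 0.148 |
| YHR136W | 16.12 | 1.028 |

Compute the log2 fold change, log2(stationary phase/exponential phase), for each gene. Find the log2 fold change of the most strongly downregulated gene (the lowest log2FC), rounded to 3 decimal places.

log2(67.88/148.7) = -1.131  (YCR272W)
log2(0.263/1.122) = -2.093  (YOR006W)
log2(931.2/166.3) = 2.485  (YIR036W)
log2(0.148/1.159) = -2.969  (YKR286C)
log2(1.028/16.12) = -3.971  (YHR136W)
YHR136W is most strongly downregulated.

-3.971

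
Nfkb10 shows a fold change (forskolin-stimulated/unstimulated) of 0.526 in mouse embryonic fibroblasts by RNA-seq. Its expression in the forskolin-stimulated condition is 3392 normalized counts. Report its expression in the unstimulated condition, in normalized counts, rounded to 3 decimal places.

6448.669

unstimulated expression = 3392 / 0.526 = 6448.669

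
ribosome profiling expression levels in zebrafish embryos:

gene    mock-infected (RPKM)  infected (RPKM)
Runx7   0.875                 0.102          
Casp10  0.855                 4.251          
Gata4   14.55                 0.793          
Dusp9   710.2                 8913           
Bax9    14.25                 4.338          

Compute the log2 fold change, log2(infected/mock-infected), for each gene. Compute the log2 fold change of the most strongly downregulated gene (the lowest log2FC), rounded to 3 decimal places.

-4.198

log2(0.102/0.875) = -3.101  (Runx7)
log2(4.251/0.855) = 2.314  (Casp10)
log2(0.793/14.55) = -4.198  (Gata4)
log2(8913/710.2) = 3.650  (Dusp9)
log2(4.338/14.25) = -1.716  (Bax9)
Gata4 is most strongly downregulated.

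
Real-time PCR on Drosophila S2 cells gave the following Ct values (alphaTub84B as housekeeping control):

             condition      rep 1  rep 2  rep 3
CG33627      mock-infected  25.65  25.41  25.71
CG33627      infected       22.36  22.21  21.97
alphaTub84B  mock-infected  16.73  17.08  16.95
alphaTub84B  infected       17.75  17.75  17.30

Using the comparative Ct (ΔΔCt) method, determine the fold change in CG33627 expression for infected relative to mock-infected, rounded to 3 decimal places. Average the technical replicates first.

17.030

Mean Ct: CG33627 mock-infected 25.590; CG33627 infected 22.180; alphaTub84B mock-infected 16.920; alphaTub84B infected 17.600
ΔCt(mock-infected) = 25.590 − 16.920 = 8.670
ΔCt(infected) = 22.180 − 17.600 = 4.580
ΔΔCt = 4.580 − 8.670 = -4.090
Fold change = 2^(−(-4.090)) = 2^4.090 = 17.0299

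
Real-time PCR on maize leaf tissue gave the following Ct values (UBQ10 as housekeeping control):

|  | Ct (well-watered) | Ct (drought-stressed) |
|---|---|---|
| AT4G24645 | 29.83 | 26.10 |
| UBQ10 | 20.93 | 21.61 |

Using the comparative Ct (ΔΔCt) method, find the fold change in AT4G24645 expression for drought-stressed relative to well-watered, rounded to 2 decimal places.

ΔCt(well-watered) = 29.830 − 20.930 = 8.900
ΔCt(drought-stressed) = 26.100 − 21.610 = 4.490
ΔΔCt = 4.490 − 8.900 = -4.410
Fold change = 2^(−(-4.410)) = 2^4.410 = 21.259

21.26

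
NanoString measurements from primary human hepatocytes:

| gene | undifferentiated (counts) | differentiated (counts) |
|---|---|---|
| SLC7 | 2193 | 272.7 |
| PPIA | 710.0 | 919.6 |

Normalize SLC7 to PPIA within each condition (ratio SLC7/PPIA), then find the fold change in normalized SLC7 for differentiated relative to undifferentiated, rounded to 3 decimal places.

0.096

SLC7/PPIA (undifferentiated) = 2193 / 710.0 = 3.0887
SLC7/PPIA (differentiated) = 272.7 / 919.6 = 0.29654
Fold change = 0.29654 / 3.0887 = 0.0960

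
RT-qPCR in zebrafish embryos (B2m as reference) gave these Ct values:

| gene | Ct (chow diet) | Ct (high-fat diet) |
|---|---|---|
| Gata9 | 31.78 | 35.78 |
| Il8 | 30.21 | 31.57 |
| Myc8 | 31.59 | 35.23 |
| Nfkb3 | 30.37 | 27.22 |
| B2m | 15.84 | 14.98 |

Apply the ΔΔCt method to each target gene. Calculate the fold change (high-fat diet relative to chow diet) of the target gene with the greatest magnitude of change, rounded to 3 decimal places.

Gata9: ΔΔCt = (35.78−14.98) − (31.78−15.84) = 20.80 − 15.94 = 4.86; fold change = 2^-4.86 = 0.034
Il8: ΔΔCt = (31.57−14.98) − (30.21−15.84) = 16.59 − 14.37 = 2.22; fold change = 2^-2.22 = 0.215
Myc8: ΔΔCt = (35.23−14.98) − (31.59−15.84) = 20.25 − 15.75 = 4.50; fold change = 2^-4.50 = 0.044
Nfkb3: ΔΔCt = (27.22−14.98) − (30.37−15.84) = 12.24 − 14.53 = -2.29; fold change = 2^2.29 = 4.891
Gata9 has the largest |ΔΔCt| = 4.86.

0.034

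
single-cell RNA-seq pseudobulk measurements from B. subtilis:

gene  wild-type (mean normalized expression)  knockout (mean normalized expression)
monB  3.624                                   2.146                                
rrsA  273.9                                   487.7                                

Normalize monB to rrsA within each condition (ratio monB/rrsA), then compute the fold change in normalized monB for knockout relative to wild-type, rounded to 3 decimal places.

0.333

monB/rrsA (wild-type) = 3.624 / 273.9 = 0.013231
monB/rrsA (knockout) = 2.146 / 487.7 = 0.0044002
Fold change = 0.0044002 / 0.013231 = 0.3326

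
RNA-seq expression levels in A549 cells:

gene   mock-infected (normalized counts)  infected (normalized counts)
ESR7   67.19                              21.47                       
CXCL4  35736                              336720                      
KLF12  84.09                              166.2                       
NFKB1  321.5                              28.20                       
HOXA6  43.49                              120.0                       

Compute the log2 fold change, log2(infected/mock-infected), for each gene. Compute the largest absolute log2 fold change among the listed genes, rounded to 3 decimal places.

3.511

log2(21.47/67.19) = -1.646  (ESR7)
log2(336720/35736) = 3.236  (CXCL4)
log2(166.2/84.09) = 0.983  (KLF12)
log2(28.20/321.5) = -3.511  (NFKB1)
log2(120.0/43.49) = 1.464  (HOXA6)
The largest magnitude belongs to NFKB1.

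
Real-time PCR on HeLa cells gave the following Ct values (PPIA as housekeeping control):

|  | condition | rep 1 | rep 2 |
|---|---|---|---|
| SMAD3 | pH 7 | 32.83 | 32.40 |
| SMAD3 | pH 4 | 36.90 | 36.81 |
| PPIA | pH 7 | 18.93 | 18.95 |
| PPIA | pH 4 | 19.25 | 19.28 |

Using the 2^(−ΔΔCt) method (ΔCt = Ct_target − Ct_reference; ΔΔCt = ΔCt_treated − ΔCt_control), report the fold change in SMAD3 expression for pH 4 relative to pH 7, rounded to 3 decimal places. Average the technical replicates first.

0.066

Mean Ct: SMAD3 pH 7 32.615; SMAD3 pH 4 36.855; PPIA pH 7 18.940; PPIA pH 4 19.265
ΔCt(pH 7) = 32.615 − 18.940 = 13.675
ΔCt(pH 4) = 36.855 − 19.265 = 17.590
ΔΔCt = 17.590 − 13.675 = 3.915
Fold change = 2^(−3.915) = 0.0663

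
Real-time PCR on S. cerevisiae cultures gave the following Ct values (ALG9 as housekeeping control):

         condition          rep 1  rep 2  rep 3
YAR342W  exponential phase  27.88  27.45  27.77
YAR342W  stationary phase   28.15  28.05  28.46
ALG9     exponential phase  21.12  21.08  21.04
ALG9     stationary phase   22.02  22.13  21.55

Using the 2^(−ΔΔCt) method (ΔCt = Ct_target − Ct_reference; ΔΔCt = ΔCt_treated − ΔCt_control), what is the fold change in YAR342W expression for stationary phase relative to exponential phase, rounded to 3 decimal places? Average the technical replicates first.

1.231

Mean Ct: YAR342W exponential phase 27.700; YAR342W stationary phase 28.220; ALG9 exponential phase 21.080; ALG9 stationary phase 21.900
ΔCt(exponential phase) = 27.700 − 21.080 = 6.620
ΔCt(stationary phase) = 28.220 − 21.900 = 6.320
ΔΔCt = 6.320 − 6.620 = -0.300
Fold change = 2^(−(-0.300)) = 2^0.300 = 1.2311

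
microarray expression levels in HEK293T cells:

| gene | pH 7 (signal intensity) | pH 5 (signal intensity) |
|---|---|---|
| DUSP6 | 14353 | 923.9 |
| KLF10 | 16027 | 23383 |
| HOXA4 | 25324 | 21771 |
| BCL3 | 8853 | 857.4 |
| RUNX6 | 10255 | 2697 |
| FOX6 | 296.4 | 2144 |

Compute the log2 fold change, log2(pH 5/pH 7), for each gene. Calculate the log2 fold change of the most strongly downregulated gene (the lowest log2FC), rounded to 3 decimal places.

log2(923.9/14353) = -3.957  (DUSP6)
log2(23383/16027) = 0.545  (KLF10)
log2(21771/25324) = -0.218  (HOXA4)
log2(857.4/8853) = -3.368  (BCL3)
log2(2697/10255) = -1.927  (RUNX6)
log2(2144/296.4) = 2.855  (FOX6)
DUSP6 is most strongly downregulated.

-3.957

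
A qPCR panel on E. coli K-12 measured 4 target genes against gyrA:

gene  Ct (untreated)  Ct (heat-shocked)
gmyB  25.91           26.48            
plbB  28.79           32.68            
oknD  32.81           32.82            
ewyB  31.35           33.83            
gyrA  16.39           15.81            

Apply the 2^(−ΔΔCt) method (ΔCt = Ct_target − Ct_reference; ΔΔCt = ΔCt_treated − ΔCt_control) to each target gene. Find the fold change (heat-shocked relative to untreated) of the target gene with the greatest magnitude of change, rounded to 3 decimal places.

0.045

gmyB: ΔΔCt = (26.48−15.81) − (25.91−16.39) = 10.67 − 9.52 = 1.15; fold change = 2^-1.15 = 0.451
plbB: ΔΔCt = (32.68−15.81) − (28.79−16.39) = 16.87 − 12.40 = 4.47; fold change = 2^-4.47 = 0.045
oknD: ΔΔCt = (32.82−15.81) − (32.81−16.39) = 17.01 − 16.42 = 0.59; fold change = 2^-0.59 = 0.664
ewyB: ΔΔCt = (33.83−15.81) − (31.35−16.39) = 18.02 − 14.96 = 3.06; fold change = 2^-3.06 = 0.120
plbB has the largest |ΔΔCt| = 4.47.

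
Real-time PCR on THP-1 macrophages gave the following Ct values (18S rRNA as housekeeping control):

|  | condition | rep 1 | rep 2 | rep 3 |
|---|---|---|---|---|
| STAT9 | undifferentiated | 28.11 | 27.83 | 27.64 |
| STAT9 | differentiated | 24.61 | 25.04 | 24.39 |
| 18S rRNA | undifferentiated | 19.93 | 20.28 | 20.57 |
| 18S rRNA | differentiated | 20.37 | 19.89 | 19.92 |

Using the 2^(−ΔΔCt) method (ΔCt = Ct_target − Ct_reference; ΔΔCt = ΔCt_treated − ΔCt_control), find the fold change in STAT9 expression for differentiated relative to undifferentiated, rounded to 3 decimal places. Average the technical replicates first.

Mean Ct: STAT9 undifferentiated 27.860; STAT9 differentiated 24.680; 18S rRNA undifferentiated 20.260; 18S rRNA differentiated 20.060
ΔCt(undifferentiated) = 27.860 − 20.260 = 7.600
ΔCt(differentiated) = 24.680 − 20.060 = 4.620
ΔΔCt = 4.620 − 7.600 = -2.980
Fold change = 2^(−(-2.980)) = 2^2.980 = 7.8899

7.890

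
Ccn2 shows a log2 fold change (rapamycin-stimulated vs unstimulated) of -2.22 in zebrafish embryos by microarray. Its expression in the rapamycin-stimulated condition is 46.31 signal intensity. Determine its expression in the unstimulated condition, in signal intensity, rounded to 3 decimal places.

Fold change = 2^(-2.22) = 0.2146
unstimulated expression = 46.31 / 0.2146 = 215.755

215.755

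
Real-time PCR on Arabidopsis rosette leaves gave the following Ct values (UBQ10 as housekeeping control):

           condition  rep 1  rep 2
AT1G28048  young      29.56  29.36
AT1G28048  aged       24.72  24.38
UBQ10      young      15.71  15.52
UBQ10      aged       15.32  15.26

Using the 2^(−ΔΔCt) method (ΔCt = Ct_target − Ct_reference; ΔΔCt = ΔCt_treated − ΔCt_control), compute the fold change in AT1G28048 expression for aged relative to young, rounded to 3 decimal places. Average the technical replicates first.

24.001

Mean Ct: AT1G28048 young 29.460; AT1G28048 aged 24.550; UBQ10 young 15.615; UBQ10 aged 15.290
ΔCt(young) = 29.460 − 15.615 = 13.845
ΔCt(aged) = 24.550 − 15.290 = 9.260
ΔΔCt = 9.260 − 13.845 = -4.585
Fold change = 2^(−(-4.585)) = 2^4.585 = 24.0006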